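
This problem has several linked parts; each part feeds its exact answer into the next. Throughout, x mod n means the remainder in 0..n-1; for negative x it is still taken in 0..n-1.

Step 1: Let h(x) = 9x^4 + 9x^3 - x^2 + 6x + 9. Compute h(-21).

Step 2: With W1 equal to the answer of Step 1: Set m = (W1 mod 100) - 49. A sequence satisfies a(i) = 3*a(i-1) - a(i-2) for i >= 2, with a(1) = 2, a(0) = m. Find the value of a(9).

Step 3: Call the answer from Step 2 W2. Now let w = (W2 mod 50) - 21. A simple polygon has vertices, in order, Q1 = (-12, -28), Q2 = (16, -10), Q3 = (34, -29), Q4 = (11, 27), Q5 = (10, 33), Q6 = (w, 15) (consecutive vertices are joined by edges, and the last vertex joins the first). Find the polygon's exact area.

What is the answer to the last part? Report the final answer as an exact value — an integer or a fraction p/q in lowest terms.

Step 1: 9*(-21)^4 + 9*(-21)^3 - 1*(-21)^2 + 6*(-21)^1 + 9 = (1750329) + (-83349) + (-441) + (-126) + (9) = 1666422; answer 1666422
Step 2: W1 = 1666422; m = -27; a(2) = 3*(2) - 1*(-27) = 33; iterating: a(2)=33, a(3)=97, a(4)=258, a(5)=677, a(6)=1773, a(7)=4642, a(8)=12153, a(9)=31817; answer 31817
Step 3: W2 = 31817; w = -4; cross terms: (-12*-10 - 16*-28)=568, (16*-29 - 34*-10)=-124, (34*27 - 11*-29)=1237, (11*33 - 10*27)=93, (10*15 - -4*33)=282, (-4*-28 - -12*15)=292; twice the area = |2348| = 2348; area = 1174; answer 1174

1174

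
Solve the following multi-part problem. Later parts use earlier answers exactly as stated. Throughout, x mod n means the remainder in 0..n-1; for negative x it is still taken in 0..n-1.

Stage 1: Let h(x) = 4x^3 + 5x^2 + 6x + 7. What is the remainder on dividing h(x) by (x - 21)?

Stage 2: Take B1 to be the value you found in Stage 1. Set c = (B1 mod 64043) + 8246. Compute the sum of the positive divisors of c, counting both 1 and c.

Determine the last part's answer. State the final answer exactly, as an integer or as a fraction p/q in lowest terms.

145236

Stage 1: remainder = value at the root: 4*(21)^3 + 5*(21)^2 + 6*(21)^1 + 7 = (37044) + (2205) + (126) + (7) = 39382; answer 39382
Stage 2: B1 = 39382; c = 47628; 47628 = 2^2 * 3^5 * 7^2; sigma = (1 + 2 + 4) * (1 + 3 + 9 + 27 + 81 + 243) * (1 + 7 + 49) = 7 * 364 * 57 = 145236; answer 145236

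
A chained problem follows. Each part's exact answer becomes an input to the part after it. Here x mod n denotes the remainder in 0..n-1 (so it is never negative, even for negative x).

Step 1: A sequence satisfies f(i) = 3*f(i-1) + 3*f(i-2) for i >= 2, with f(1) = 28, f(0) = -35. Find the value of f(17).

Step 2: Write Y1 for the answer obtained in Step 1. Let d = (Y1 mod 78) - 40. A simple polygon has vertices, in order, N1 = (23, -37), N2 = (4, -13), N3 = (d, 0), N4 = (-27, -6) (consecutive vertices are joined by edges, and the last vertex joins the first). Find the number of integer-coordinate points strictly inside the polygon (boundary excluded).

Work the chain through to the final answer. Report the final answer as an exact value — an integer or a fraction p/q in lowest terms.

404

Step 1: f(2) = 3*(28) + 3*(-35) = -21; iterating: f(2)=-21, f(3)=21, f(4)=0, f(5)=63, f(6)=189, f(7)=756, f(8)=2835, f(9)=10773, f(10)=40824, f(11)=154791, f(12)=586845, f(13)=2224908, f(14)=8435259, f(15)=31980501, f(16)=121247280, f(17)=459683343; answer 459683343
Step 2: Y1 = 459683343; d = -25; cross terms: (23*-13 - 4*-37)=-151, (4*0 - -25*-13)=-325, (-25*-6 - -27*0)=150, (-27*-37 - 23*-6)=1137; twice the area = |811| = 811; area = 811/2; boundary points = 1 + 1 + 2 + 1 = 5; strictly interior points = area - boundary/2 + 1 = 404; answer 404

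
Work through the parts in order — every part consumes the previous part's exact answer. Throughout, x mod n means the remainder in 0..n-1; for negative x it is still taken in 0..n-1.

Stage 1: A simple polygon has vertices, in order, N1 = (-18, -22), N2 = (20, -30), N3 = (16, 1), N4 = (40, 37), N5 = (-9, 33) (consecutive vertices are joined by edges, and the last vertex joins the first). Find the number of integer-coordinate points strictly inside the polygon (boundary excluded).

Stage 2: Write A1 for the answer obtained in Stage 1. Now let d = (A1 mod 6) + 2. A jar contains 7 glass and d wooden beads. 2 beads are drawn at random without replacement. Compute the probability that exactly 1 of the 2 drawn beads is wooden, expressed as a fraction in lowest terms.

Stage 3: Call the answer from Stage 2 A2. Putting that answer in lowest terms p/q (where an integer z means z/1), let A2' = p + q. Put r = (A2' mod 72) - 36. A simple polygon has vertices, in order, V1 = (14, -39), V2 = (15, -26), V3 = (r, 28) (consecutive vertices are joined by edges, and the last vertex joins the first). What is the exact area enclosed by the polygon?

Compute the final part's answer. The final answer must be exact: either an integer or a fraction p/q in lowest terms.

457/2

Stage 1: cross terms: (-18*-30 - 20*-22)=980, (20*1 - 16*-30)=500, (16*37 - 40*1)=552, (40*33 - -9*37)=1653, (-9*-22 - -18*33)=792; twice the area = |4477| = 4477; area = 4477/2; boundary points = 2 + 1 + 12 + 1 + 1 = 17; strictly interior points = area - boundary/2 + 1 = 2231; answer 2231
Stage 2: A1 = 2231; d = 7; total draws C(14,2) = 91; favorable C(7,1)*C(7,1) = 49; P = 7/13; answer 7/13
Stage 3: A2 = 7/13; threaded value p + q = 20; r = -16; cross terms: (14*-26 - 15*-39)=221, (15*28 - -16*-26)=4, (-16*-39 - 14*28)=232; twice the area = |457| = 457; area = 457/2; answer 457/2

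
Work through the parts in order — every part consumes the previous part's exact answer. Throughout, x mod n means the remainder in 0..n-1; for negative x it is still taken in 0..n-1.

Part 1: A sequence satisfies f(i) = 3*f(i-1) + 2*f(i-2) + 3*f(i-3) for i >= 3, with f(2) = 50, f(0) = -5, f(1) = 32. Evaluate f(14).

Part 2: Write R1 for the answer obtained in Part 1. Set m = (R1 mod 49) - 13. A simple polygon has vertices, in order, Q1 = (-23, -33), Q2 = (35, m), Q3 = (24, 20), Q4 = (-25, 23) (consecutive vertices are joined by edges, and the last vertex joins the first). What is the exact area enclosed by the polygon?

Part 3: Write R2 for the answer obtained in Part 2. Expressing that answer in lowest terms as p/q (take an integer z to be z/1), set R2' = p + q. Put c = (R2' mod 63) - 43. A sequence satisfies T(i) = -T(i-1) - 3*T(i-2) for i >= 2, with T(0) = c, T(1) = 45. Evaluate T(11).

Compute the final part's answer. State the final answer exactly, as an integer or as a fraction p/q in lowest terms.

Part 1: f(3) = 3*(50) + 2*(32) + 3*(-5) = 199; iterating: f(3)=199, f(4)=793, f(5)=2927, f(6)=10964, f(7)=41125, f(8)=154084, f(9)=577394, f(10)=2163725, f(11)=8108215, f(12)=30384277, f(13)=113860436, f(14)=426674507; answer 426674507
Part 2: R1 = 426674507; m = -13; cross terms: (-23*-13 - 35*-33)=1454, (35*20 - 24*-13)=1012, (24*23 - -25*20)=1052, (-25*-33 - -23*23)=1354; twice the area = |4872| = 4872; area = 2436; answer 2436
Part 3: R2 = 2436; threaded value p + q = 2437; c = 0; T(2) = -1*(45) - 3*(0) = -45; iterating: T(2)=-45, T(3)=-90, T(4)=225, T(5)=45, T(6)=-720, T(7)=585, T(8)=1575, T(9)=-3330, T(10)=-1395, T(11)=11385; answer 11385

11385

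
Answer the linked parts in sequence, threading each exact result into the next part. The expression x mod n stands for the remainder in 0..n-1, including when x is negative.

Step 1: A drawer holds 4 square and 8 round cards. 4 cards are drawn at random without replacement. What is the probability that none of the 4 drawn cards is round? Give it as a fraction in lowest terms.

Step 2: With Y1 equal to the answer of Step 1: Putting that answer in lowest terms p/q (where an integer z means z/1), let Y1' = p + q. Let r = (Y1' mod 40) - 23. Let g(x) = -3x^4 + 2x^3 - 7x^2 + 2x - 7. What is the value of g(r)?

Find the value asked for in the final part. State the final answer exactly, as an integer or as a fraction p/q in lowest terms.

-8253

Step 1: total draws C(12,4) = 495; favorable C(4,4) = 1; P = 1/495; answer 1/495
Step 2: Y1 = 1/495; threaded value p + q = 496; r = -7; -3*(-7)^4 + 2*(-7)^3 - 7*(-7)^2 + 2*(-7)^1 - 7 = (-7203) + (-686) + (-343) + (-14) + (-7) = -8253; answer -8253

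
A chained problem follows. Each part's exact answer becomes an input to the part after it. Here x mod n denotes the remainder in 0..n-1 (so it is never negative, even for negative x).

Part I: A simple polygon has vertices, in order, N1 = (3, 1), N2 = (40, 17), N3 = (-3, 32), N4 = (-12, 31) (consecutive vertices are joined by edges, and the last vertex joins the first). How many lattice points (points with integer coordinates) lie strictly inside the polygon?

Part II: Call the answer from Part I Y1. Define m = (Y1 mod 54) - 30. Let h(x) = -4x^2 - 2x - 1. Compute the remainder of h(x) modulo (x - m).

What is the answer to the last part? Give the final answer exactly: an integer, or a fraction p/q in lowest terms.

-3541

Part I: cross terms: (3*17 - 40*1)=11, (40*32 - -3*17)=1331, (-3*31 - -12*32)=291, (-12*1 - 3*31)=-105; twice the area = |1528| = 1528; area = 764; boundary points = 1 + 1 + 1 + 15 = 18; strictly interior points = area - boundary/2 + 1 = 756; answer 756
Part II: Y1 = 756; m = -30; remainder = value at the root: -4*(-30)^2 - 2*(-30)^1 - 1 = (-3600) + (60) + (-1) = -3541; answer -3541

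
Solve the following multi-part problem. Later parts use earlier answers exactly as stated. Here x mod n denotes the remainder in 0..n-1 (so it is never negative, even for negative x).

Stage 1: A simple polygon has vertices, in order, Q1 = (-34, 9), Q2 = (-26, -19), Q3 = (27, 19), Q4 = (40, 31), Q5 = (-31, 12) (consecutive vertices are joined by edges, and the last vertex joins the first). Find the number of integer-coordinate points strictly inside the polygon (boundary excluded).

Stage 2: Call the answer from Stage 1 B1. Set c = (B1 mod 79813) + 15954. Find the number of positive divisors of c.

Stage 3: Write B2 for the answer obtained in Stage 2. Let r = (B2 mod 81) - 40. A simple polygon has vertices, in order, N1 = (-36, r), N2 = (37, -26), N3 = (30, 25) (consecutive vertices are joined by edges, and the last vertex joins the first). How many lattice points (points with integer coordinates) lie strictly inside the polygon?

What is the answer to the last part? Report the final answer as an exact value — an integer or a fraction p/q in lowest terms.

Stage 1: cross terms: (-34*-19 - -26*9)=880, (-26*19 - 27*-19)=19, (27*31 - 40*19)=77, (40*12 - -31*31)=1441, (-31*9 - -34*12)=129; twice the area = |2546| = 2546; area = 1273; boundary points = 4 + 1 + 1 + 1 + 3 = 10; strictly interior points = area - boundary/2 + 1 = 1269; answer 1269
Stage 2: B1 = 1269; c = 17223; 17223 = 3 * 5741; number of divisors = (1+1) * (1+1) = 4; answer 4
Stage 3: B2 = 4; r = -36; cross terms: (-36*-26 - 37*-36)=2268, (37*25 - 30*-26)=1705, (30*-36 - -36*25)=-180; twice the area = |3793| = 3793; area = 3793/2; boundary points = 1 + 1 + 1 = 3; strictly interior points = area - boundary/2 + 1 = 1896; answer 1896

1896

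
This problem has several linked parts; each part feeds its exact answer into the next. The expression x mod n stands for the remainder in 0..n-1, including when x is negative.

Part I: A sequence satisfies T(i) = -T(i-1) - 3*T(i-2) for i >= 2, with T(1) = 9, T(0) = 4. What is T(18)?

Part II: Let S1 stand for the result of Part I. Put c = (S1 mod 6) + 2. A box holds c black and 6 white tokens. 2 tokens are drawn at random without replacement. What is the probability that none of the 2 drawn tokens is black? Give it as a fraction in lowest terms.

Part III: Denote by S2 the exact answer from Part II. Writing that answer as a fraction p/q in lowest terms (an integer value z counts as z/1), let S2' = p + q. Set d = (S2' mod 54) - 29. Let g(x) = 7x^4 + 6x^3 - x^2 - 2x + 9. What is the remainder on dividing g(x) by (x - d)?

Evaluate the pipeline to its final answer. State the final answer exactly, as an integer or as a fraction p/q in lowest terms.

Part I: T(2) = -1*(9) - 3*(4) = -21; iterating: T(2)=-21, T(3)=-6, T(4)=69, T(5)=-51, T(6)=-156, T(7)=309, T(8)=159, T(9)=-1086, T(10)=609, T(11)=2649, T(12)=-4476, T(13)=-3471, T(14)=16899, T(15)=-6486, T(16)=-44211, T(17)=63669, T(18)=68964; answer 68964
Part II: S1 = 68964; c = 2; total draws C(8,2) = 28; favorable C(6,2) = 15; P = 15/28; answer 15/28
Part III: S2 = 15/28; threaded value p + q = 43; d = 14; remainder = value at the root: 7*(14)^4 + 6*(14)^3 - 1*(14)^2 - 2*(14)^1 + 9 = (268912) + (16464) + (-196) + (-28) + (9) = 285161; answer 285161

285161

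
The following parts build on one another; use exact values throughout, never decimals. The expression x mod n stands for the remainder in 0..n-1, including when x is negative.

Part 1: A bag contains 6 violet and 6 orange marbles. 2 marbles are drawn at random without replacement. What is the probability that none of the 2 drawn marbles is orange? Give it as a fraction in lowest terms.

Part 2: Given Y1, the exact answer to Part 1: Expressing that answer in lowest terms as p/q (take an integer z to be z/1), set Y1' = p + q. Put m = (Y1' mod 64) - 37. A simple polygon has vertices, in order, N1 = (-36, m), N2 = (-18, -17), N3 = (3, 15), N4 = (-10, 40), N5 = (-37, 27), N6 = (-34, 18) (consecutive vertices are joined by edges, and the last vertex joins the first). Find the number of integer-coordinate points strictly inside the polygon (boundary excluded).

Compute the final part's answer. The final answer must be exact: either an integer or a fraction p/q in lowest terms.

Part 1: total draws C(12,2) = 66; favorable C(6,2) = 15; P = 5/22; answer 5/22
Part 2: Y1 = 5/22; threaded value p + q = 27; m = -10; cross terms: (-36*-17 - -18*-10)=432, (-18*15 - 3*-17)=-219, (3*40 - -10*15)=270, (-10*27 - -37*40)=1210, (-37*18 - -34*27)=252, (-34*-10 - -36*18)=988; twice the area = |2933| = 2933; area = 2933/2; boundary points = 1 + 1 + 1 + 1 + 3 + 2 = 9; strictly interior points = area - boundary/2 + 1 = 1463; answer 1463

1463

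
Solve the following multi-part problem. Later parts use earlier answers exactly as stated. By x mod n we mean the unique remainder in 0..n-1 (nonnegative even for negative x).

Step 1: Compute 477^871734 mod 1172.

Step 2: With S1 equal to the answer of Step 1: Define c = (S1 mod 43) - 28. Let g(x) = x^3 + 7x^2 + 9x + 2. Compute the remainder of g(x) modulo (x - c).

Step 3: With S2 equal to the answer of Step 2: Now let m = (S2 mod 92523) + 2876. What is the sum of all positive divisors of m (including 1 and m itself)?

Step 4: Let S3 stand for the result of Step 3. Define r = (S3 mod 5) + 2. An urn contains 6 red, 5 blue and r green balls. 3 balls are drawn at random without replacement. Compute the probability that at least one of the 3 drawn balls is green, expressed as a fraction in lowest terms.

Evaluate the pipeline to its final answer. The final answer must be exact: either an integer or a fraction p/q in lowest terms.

Step 1: squarings mod 1172: 477^1=477, 477^2=161, 477^4=137, 477^8=17, 477^16=289, 477^32=309, 477^64=549, 477^128=197, 477^256=133, 477^512=109, 477^1024=161, 477^2048=137, 477^4096=17, 477^8192=289, 477^16384=309, 477^32768=549, 477^65536=197, 477^131072=133, 477^262144=109, 477^524288=161; 477^871734 = 477^2 * 477^4 * 477^16 * 477^32 * 477^256 * 477^1024 * 477^2048 * 477^16384 * 477^65536 * 477^262144 * 477^524288 = 641 (mod 1172); answer 641
Step 2: S1 = 641; c = 11; remainder = value at the root: 1*(11)^3 + 7*(11)^2 + 9*(11)^1 + 2 = (1331) + (847) + (99) + (2) = 2279; answer 2279
Step 3: S2 = 2279; m = 5155; 5155 = 5 * 1031; sigma = (1 + 5) * (1 + 1031) = 6 * 1032 = 6192; answer 6192
Step 4: S3 = 6192; r = 4; total draws C(15,3) = 455; complement C(11,3) = 165; favorable 455 - 165 = 290; P = 58/91; answer 58/91

58/91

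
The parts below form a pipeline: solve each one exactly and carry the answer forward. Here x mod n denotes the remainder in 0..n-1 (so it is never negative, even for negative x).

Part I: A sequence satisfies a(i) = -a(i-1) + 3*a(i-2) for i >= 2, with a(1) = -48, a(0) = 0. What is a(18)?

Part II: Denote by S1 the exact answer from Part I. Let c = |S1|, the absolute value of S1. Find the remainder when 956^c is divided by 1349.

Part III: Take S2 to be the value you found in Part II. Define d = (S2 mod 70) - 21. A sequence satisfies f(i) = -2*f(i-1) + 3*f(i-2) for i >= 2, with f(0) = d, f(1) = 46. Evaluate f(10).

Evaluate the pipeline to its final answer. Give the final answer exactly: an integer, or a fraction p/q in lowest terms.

Part I: a(2) = -1*(-48) + 3*(0) = 48; iterating: a(2)=48, a(3)=-192, a(4)=336, a(5)=-912, a(6)=1920, a(7)=-4656, a(8)=10416, a(9)=-24384, a(10)=55632, a(11)=-128784, a(12)=295680, a(13)=-682032, a(14)=1569072, a(15)=-3615168, a(16)=8322384, a(17)=-19167888, a(18)=44135040; answer 44135040
Part II: S1 = 44135040; c = 44135040; squarings mod 1349: 956^1=956, 956^2=663, 956^4=1144, 956^8=206, 956^16=617, 956^32=271, 956^64=595, 956^128=587, 956^256=574, 956^512=320, 956^1024=1225, 956^2048=537, 956^4096=1032, 956^8192=663, 956^16384=1144, 956^32768=206, 956^65536=617, 956^131072=271, 956^262144=595, 956^524288=587, 956^1048576=574, 956^2097152=320, 956^4194304=1225, 956^8388608=537, 956^16777216=1032, 956^33554432=663; 956^44135040 = 956^128 * 956^512 * 956^4096 * 956^8192 * 956^16384 * 956^65536 * 956^2097152 * 956^8388608 * 956^33554432 = 1014 (mod 1349); answer 1014
Part III: S2 = 1014; d = 13; f(2) = -2*(46) + 3*(13) = -53; iterating: f(2)=-53, f(3)=244, f(4)=-647, f(5)=2026, f(6)=-5993, f(7)=18064, f(8)=-54107, f(9)=162406, f(10)=-487133; answer -487133

-487133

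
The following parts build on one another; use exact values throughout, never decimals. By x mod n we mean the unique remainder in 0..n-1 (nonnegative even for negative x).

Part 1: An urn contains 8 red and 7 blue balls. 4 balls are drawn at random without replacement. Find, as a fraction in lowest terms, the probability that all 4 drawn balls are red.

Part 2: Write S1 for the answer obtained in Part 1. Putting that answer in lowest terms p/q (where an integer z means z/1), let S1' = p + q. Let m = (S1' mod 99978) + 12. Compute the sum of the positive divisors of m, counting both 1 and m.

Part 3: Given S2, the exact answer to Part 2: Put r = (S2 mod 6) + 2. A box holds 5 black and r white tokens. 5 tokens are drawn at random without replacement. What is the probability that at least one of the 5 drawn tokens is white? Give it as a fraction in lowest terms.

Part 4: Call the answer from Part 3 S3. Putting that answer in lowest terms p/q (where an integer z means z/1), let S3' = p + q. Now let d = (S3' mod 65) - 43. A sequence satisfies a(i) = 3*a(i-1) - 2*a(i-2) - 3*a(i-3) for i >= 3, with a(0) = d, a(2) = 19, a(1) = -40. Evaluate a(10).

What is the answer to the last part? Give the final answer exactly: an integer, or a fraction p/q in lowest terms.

Part 1: total draws C(15,4) = 1365; favorable C(8,4) = 70; P = 2/39; answer 2/39
Part 2: S1 = 2/39; threaded value p + q = 41; m = 53; 53 is prime, so its only divisors are 1 and 53; sigma = 1 + 53 = 54; answer 54
Part 3: S2 = 54; r = 2; total draws C(7,5) = 21; complement C(5,5) = 1; favorable 21 - 1 = 20; P = 20/21; answer 20/21
Part 4: S3 = 20/21; threaded value p + q = 41; d = -2; a(3) = 3*(19) - 2*(-40) - 3*(-2) = 143; iterating: a(3)=143, a(4)=511, a(5)=1190, a(6)=2119, a(7)=2444, a(8)=-476, a(9)=-12673, a(10)=-44399; answer -44399

-44399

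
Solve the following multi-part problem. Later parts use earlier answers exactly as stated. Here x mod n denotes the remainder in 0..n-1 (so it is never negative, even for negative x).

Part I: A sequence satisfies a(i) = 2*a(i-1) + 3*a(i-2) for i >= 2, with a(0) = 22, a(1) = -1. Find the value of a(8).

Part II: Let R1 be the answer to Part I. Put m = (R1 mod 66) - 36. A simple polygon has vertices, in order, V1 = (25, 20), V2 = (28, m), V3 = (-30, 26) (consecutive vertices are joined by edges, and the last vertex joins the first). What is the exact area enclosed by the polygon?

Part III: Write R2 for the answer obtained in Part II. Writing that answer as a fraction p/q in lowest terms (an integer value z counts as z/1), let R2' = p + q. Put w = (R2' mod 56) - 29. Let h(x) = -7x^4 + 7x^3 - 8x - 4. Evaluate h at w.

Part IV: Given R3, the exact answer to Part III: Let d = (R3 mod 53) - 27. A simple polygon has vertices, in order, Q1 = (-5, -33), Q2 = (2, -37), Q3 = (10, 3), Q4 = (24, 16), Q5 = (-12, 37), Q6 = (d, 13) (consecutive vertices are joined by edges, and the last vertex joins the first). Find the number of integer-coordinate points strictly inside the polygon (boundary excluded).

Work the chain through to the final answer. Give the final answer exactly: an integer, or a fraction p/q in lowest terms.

1300

Part I: a(2) = 2*(-1) + 3*(22) = 64; iterating: a(2)=64, a(3)=125, a(4)=442, a(5)=1259, a(6)=3844, a(7)=11465, a(8)=34462; answer 34462
Part II: R1 = 34462; m = -26; cross terms: (25*-26 - 28*20)=-1210, (28*26 - -30*-26)=-52, (-30*20 - 25*26)=-1250; twice the area = |-2512| = 2512; area = 1256; answer 1256
Part III: R2 = 1256; threaded value p + q = 1257; w = -4; -7*(-4)^4 + 7*(-4)^3 - 8*(-4)^1 - 4 = (-1792) + (-448) + (32) + (-4) = -2212; answer -2212
Part IV: R3 = -2212; d = -13; cross terms: (-5*-37 - 2*-33)=251, (2*3 - 10*-37)=376, (10*16 - 24*3)=88, (24*37 - -12*16)=1080, (-12*13 - -13*37)=325, (-13*-33 - -5*13)=494; twice the area = |2614| = 2614; area = 1307; boundary points = 1 + 8 + 1 + 3 + 1 + 2 = 16; strictly interior points = area - boundary/2 + 1 = 1300; answer 1300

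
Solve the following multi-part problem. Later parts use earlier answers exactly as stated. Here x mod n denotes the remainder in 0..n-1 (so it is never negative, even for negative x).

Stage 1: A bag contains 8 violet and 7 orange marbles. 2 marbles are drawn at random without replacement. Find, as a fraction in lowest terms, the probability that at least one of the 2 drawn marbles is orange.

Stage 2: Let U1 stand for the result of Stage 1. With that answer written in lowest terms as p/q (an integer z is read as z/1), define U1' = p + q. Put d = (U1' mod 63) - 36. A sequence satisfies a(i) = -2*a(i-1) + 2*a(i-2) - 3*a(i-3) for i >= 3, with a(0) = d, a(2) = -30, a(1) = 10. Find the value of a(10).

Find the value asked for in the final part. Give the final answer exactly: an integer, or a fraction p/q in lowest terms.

Stage 1: total draws C(15,2) = 105; complement C(8,2) = 28; favorable 105 - 28 = 77; P = 11/15; answer 11/15
Stage 2: U1 = 11/15; threaded value p + q = 26; d = -10; a(3) = -2*(-30) + 2*(10) - 3*(-10) = 110; iterating: a(3)=110, a(4)=-310, a(5)=930, a(6)=-2810, a(7)=8410, a(8)=-25230, a(9)=75710, a(10)=-227110; answer -227110

-227110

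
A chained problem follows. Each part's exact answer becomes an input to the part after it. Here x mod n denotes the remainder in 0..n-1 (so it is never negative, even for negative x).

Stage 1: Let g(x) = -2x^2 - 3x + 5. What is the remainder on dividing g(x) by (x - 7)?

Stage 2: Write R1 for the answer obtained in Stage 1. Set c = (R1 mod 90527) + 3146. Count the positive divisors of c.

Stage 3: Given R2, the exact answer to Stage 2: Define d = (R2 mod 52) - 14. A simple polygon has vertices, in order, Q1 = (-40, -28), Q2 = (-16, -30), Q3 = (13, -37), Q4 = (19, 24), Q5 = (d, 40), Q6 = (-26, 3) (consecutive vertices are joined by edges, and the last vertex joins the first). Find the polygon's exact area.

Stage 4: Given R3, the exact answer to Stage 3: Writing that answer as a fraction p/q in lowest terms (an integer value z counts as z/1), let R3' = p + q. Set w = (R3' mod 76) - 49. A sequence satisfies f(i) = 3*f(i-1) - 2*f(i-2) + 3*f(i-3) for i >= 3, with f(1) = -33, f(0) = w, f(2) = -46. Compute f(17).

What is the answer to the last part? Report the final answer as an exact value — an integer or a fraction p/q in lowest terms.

Stage 1: remainder = value at the root: -2*(7)^2 - 3*(7)^1 + 5 = (-98) + (-21) + (5) = -114; answer -114
Stage 2: R1 = -114; c = 93559; 93559 is prime, so its only divisors are 1 and 93559; count = 2; answer 2
Stage 3: R2 = 2; d = -12; cross terms: (-40*-30 - -16*-28)=752, (-16*-37 - 13*-30)=982, (13*24 - 19*-37)=1015, (19*40 - -12*24)=1048, (-12*3 - -26*40)=1004, (-26*-28 - -40*3)=848; twice the area = |5649| = 5649; area = 5649/2; answer 5649/2
Stage 4: R3 = 5649/2; threaded value p + q = 5651; w = -22; f(3) = 3*(-46) - 2*(-33) + 3*(-22) = -138; iterating: f(3)=-138, f(4)=-421, f(5)=-1125, f(6)=-2947, f(7)=-7854, f(8)=-21043, f(9)=-56262, f(10)=-150262, f(11)=-401391, f(12)=-1072435, f(13)=-2865309, f(14)=-7655230, f(15)=-20452377, f(16)=-54642598, f(17)=-145988730; answer -145988730

-145988730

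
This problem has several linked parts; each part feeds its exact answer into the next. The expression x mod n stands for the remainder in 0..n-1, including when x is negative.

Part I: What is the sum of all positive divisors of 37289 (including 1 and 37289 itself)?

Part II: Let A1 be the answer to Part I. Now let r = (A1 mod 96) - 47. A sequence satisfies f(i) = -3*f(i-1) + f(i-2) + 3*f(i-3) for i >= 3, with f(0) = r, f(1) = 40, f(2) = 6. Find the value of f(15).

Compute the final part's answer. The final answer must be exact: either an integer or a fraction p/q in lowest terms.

Part I: 37289 = 7^2 * 761; sigma = (1 + 7 + 49) * (1 + 761) = 57 * 762 = 43434; answer 43434
Part II: A1 = 43434; r = -5; f(3) = -3*(6) + 1*(40) + 3*(-5) = 7; iterating: f(3)=7, f(4)=105, f(5)=-290, f(6)=996, f(7)=-2963, f(8)=9015, f(9)=-27020, f(10)=81186, f(11)=-243533, f(12)=730725, f(13)=-2192150, f(14)=6576576, f(15)=-19729703; answer -19729703

-19729703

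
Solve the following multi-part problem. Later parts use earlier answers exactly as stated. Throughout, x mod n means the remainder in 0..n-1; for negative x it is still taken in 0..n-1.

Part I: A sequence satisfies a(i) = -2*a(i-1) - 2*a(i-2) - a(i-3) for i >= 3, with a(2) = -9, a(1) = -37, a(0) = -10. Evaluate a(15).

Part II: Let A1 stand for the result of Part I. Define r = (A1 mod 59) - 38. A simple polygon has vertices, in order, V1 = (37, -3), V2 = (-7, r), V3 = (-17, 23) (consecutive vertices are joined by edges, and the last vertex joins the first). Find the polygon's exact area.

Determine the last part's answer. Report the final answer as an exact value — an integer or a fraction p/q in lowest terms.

356

Part I: a(3) = -2*(-9) - 2*(-37) - 1*(-10) = 102; iterating: a(3)=102, a(4)=-149, a(5)=103, a(6)=-10, a(7)=-37, a(8)=-9, a(9)=102, a(10)=-149, a(11)=103, a(12)=-10, a(13)=-37, a(14)=-9, a(15)=102; answer 102
Part II: A1 = 102; r = 5; cross terms: (37*5 - -7*-3)=164, (-7*23 - -17*5)=-76, (-17*-3 - 37*23)=-800; twice the area = |-712| = 712; area = 356; answer 356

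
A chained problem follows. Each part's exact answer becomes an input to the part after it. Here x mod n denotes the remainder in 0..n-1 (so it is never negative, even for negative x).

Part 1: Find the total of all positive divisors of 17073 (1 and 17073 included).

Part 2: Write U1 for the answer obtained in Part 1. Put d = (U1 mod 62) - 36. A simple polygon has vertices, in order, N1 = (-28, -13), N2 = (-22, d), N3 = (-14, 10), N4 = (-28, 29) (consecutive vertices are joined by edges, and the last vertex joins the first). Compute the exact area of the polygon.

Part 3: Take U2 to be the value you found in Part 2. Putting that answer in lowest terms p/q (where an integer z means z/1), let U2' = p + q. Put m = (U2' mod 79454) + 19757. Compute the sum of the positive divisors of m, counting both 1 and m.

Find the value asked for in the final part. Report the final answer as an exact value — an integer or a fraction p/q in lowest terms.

36324

Part 1: 17073 = 3^2 * 7 * 271; sigma = (1 + 3 + 9) * (1 + 7) * (1 + 271) = 13 * 8 * 272 = 28288; answer 28288
Part 2: U1 = 28288; d = -20; cross terms: (-28*-20 - -22*-13)=274, (-22*10 - -14*-20)=-500, (-14*29 - -28*10)=-126, (-28*-13 - -28*29)=1176; twice the area = |824| = 824; area = 412; answer 412
Part 3: U2 = 412; threaded value p + q = 413; m = 20170; 20170 = 2 * 5 * 2017; sigma = (1 + 2) * (1 + 5) * (1 + 2017) = 3 * 6 * 2018 = 36324; answer 36324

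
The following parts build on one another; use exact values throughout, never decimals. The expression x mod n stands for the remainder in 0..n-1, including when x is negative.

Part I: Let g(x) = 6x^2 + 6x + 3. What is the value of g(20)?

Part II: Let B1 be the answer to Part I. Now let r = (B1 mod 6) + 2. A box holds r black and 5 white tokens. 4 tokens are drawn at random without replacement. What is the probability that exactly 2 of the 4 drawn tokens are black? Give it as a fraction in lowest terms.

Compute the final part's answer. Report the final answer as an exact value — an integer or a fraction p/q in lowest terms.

Part I: 6*(20)^2 + 6*(20)^1 + 3 = (2400) + (120) + (3) = 2523; answer 2523
Part II: B1 = 2523; r = 5; total draws C(10,4) = 210; favorable C(5,2)*C(5,2) = 100; P = 10/21; answer 10/21

10/21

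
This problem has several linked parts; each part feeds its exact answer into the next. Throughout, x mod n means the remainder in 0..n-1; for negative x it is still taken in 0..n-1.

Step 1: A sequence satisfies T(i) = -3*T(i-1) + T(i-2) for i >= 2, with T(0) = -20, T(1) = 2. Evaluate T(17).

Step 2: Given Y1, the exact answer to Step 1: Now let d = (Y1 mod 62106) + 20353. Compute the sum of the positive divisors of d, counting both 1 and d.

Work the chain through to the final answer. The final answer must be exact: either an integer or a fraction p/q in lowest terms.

66480

Step 1: T(2) = -3*(2) + 1*(-20) = -26; iterating: T(2)=-26, T(3)=80, T(4)=-266, T(5)=878, T(6)=-2900, T(7)=9578, T(8)=-31634, T(9)=104480, T(10)=-345074, T(11)=1139702, T(12)=-3764180, T(13)=12432242, T(14)=-41060906, T(15)=135614960, T(16)=-447905786, T(17)=1479332318; answer 1479332318
Step 2: Y1 = 1479332318; d = 49857; 49857 = 3 * 16619; sigma = (1 + 3) * (1 + 16619) = 4 * 16620 = 66480; answer 66480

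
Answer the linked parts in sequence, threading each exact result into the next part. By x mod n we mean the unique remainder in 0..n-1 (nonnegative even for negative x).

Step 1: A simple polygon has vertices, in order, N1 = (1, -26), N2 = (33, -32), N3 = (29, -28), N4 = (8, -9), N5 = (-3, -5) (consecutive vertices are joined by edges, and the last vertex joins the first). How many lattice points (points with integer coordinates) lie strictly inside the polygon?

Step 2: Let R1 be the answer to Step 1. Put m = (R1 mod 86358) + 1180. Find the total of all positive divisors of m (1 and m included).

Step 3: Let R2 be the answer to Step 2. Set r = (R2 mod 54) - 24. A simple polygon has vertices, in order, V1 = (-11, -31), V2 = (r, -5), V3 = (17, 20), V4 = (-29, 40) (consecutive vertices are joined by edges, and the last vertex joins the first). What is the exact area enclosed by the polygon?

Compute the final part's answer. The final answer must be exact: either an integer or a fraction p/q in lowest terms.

3351/2

Step 1: cross terms: (1*-32 - 33*-26)=826, (33*-28 - 29*-32)=4, (29*-9 - 8*-28)=-37, (8*-5 - -3*-9)=-67, (-3*-26 - 1*-5)=83; twice the area = |809| = 809; area = 809/2; boundary points = 2 + 4 + 1 + 1 + 1 = 9; strictly interior points = area - boundary/2 + 1 = 401; answer 401
Step 2: R1 = 401; m = 1581; 1581 = 3 * 17 * 31; sigma = (1 + 3) * (1 + 17) * (1 + 31) = 4 * 18 * 32 = 2304; answer 2304
Step 3: R2 = 2304; r = 12; cross terms: (-11*-5 - 12*-31)=427, (12*20 - 17*-5)=325, (17*40 - -29*20)=1260, (-29*-31 - -11*40)=1339; twice the area = |3351| = 3351; area = 3351/2; answer 3351/2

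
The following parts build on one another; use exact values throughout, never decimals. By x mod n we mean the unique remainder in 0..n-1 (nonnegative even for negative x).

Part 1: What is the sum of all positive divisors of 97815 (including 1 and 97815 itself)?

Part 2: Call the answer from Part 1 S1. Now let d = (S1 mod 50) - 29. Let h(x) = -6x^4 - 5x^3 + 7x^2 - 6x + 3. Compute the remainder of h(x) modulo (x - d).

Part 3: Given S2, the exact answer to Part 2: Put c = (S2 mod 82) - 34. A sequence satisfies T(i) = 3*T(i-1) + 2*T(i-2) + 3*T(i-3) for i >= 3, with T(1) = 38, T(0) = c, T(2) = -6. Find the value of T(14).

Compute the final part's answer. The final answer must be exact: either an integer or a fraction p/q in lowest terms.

43870845

Part 1: 97815 = 3 * 5 * 6521; sigma = (1 + 3) * (1 + 5) * (1 + 6521) = 4 * 6 * 6522 = 156528; answer 156528
Part 2: S1 = 156528; d = -1; remainder = value at the root: -6*(-1)^4 - 5*(-1)^3 + 7*(-1)^2 - 6*(-1)^1 + 3 = (-6) + (5) + (7) + (6) + (3) = 15; answer 15
Part 3: S2 = 15; c = -19; T(3) = 3*(-6) + 2*(38) + 3*(-19) = 1; iterating: T(3)=1, T(4)=105, T(5)=299, T(6)=1110, T(7)=4243, T(8)=15846, T(9)=59354, T(10)=222483, T(11)=833695, T(12)=3124113, T(13)=11707178, T(14)=43870845; answer 43870845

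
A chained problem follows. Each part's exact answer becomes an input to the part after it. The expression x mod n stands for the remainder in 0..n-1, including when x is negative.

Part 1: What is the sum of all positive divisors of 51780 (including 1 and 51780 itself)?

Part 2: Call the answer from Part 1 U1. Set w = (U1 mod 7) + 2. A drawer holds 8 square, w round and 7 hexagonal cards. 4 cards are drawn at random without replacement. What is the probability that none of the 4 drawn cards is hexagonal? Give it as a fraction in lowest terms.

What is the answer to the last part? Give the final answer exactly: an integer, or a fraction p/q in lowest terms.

3/34

Part 1: 51780 = 2^2 * 3 * 5 * 863; sigma = (1 + 2 + 4) * (1 + 3) * (1 + 5) * (1 + 863) = 7 * 4 * 6 * 864 = 145152; answer 145152
Part 2: U1 = 145152; w = 2; total draws C(17,4) = 2380; favorable C(10,4) = 210; P = 3/34; answer 3/34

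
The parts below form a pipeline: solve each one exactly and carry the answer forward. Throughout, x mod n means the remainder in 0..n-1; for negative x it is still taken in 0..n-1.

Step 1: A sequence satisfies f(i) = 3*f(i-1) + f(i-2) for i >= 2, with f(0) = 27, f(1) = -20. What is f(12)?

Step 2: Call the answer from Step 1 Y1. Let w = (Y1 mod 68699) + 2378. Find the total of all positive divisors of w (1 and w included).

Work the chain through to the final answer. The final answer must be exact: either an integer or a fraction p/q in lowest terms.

Step 1: f(2) = 3*(-20) + 1*(27) = -33; iterating: f(2)=-33, f(3)=-119, f(4)=-390, f(5)=-1289, f(6)=-4257, f(7)=-14060, f(8)=-46437, f(9)=-153371, f(10)=-506550, f(11)=-1673021, f(12)=-5525613; answer -5525613
Step 2: Y1 = -5525613; w = 41384; 41384 = 2^3 * 7 * 739; sigma = (1 + 2 + 4 + 8) * (1 + 7) * (1 + 739) = 15 * 8 * 740 = 88800; answer 88800

88800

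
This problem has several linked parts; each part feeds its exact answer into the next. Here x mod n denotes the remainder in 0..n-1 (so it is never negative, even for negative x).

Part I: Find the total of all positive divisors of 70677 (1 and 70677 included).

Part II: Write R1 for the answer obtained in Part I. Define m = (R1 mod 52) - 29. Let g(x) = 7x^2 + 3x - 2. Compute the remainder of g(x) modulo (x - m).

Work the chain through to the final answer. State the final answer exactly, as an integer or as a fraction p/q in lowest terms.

Part I: 70677 = 3^2 * 7853; sigma = (1 + 3 + 9) * (1 + 7853) = 13 * 7854 = 102102; answer 102102
Part II: R1 = 102102; m = -3; remainder = value at the root: 7*(-3)^2 + 3*(-3)^1 - 2 = (63) + (-9) + (-2) = 52; answer 52

52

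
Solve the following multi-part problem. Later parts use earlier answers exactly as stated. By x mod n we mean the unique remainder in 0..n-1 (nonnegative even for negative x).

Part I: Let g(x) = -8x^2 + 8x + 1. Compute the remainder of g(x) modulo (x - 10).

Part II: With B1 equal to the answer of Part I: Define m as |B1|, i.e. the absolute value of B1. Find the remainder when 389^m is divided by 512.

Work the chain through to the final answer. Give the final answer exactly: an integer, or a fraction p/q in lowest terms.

Part I: remainder = value at the root: -8*(10)^2 + 8*(10)^1 + 1 = (-800) + (80) + (1) = -719; answer -719
Part II: B1 = -719; m = 719; squarings mod 512: 389^1=389, 389^2=281, 389^4=113, 389^8=481, 389^16=449, 389^32=385, 389^64=257, 389^128=1, 389^256=1, 389^512=1; 389^719 = 389^1 * 389^2 * 389^4 * 389^8 * 389^64 * 389^128 * 389^512 = 269 (mod 512); answer 269

269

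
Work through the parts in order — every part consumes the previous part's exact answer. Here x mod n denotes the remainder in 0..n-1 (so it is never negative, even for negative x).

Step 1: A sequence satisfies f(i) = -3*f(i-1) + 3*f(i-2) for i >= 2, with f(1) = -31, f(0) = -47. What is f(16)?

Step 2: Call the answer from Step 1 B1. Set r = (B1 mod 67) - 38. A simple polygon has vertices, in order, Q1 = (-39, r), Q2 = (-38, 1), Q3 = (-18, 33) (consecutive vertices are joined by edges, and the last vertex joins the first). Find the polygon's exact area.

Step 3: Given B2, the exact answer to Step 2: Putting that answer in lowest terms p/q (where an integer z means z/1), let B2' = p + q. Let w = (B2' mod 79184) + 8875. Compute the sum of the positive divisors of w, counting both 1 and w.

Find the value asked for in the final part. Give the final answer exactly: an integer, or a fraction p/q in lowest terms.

25536

Step 1: f(2) = -3*(-31) + 3*(-47) = -48; iterating: f(2)=-48, f(3)=51, f(4)=-297, f(5)=1044, f(6)=-4023, f(7)=15201, f(8)=-57672, f(9)=218619, f(10)=-828873, f(11)=3142476, f(12)=-11914047, f(13)=45169569, f(14)=-171250848, f(15)=649261251, f(16)=-2461536297; answer -2461536297
Step 2: B1 = -2461536297; r = -19; cross terms: (-39*1 - -38*-19)=-761, (-38*33 - -18*1)=-1236, (-18*-19 - -39*33)=1629; twice the area = |-368| = 368; area = 184; answer 184
Step 3: B2 = 184; threaded value p + q = 185; w = 9060; 9060 = 2^2 * 3 * 5 * 151; sigma = (1 + 2 + 4) * (1 + 3) * (1 + 5) * (1 + 151) = 7 * 4 * 6 * 152 = 25536; answer 25536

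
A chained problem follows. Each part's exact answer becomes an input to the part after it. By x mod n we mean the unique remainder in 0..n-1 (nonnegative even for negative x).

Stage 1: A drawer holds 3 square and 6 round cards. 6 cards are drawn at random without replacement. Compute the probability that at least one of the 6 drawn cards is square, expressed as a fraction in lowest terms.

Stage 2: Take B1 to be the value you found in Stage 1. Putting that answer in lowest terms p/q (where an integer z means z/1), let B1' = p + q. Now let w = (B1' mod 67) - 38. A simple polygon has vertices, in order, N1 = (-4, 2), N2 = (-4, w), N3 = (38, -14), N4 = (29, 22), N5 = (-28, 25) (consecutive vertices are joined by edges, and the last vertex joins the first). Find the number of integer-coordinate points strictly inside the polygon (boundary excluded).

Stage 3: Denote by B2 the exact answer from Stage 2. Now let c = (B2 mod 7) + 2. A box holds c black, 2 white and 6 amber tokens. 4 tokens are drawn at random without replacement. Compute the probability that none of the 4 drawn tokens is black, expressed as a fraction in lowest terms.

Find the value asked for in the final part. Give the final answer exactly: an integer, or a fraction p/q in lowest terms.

2/39

Stage 1: total draws C(9,6) = 84; complement C(6,6) = 1; favorable 84 - 1 = 83; P = 83/84; answer 83/84
Stage 2: B1 = 83/84; threaded value p + q = 167; w = -5; cross terms: (-4*-5 - -4*2)=28, (-4*-14 - 38*-5)=246, (38*22 - 29*-14)=1242, (29*25 - -28*22)=1341, (-28*2 - -4*25)=44; twice the area = |2901| = 2901; area = 2901/2; boundary points = 7 + 3 + 9 + 3 + 1 = 23; strictly interior points = area - boundary/2 + 1 = 1440; answer 1440
Stage 3: B2 = 1440; c = 7; total draws C(15,4) = 1365; favorable C(8,4) = 70; P = 2/39; answer 2/39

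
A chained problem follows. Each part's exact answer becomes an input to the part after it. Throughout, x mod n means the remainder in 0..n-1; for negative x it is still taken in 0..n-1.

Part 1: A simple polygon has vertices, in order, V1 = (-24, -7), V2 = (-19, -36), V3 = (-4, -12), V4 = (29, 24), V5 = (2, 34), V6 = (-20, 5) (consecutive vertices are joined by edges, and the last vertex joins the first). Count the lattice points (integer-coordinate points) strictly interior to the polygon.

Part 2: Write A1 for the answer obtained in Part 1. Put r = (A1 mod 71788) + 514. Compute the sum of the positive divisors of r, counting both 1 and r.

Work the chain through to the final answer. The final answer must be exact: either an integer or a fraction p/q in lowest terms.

3984

Part 1: cross terms: (-24*-36 - -19*-7)=731, (-19*-12 - -4*-36)=84, (-4*24 - 29*-12)=252, (29*34 - 2*24)=938, (2*5 - -20*34)=690, (-20*-7 - -24*5)=260; twice the area = |2955| = 2955; area = 2955/2; boundary points = 1 + 3 + 3 + 1 + 1 + 4 = 13; strictly interior points = area - boundary/2 + 1 = 1472; answer 1472
Part 2: A1 = 1472; r = 1986; 1986 = 2 * 3 * 331; sigma = (1 + 2) * (1 + 3) * (1 + 331) = 3 * 4 * 332 = 3984; answer 3984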